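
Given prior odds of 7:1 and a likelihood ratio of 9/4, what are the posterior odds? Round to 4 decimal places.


Posterior odds = prior odds * LR
Prior odds = 7/1 = 7.0
LR = 9/4 = 2.25
Posterior odds = 7.0 * 2.25 = 15.75

15.75


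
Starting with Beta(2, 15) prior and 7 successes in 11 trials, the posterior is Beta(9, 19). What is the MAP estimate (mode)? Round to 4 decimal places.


The mode of Beta(a, b) when a > 1 and b > 1 is (a-1)/(a+b-2)
= (9 - 1) / (9 + 19 - 2)
= 8 / 26
= 0.3077

0.3077


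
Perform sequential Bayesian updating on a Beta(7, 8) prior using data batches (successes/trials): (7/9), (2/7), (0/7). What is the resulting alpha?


Accumulate successes: 9
Posterior alpha = prior alpha + sum of successes
= 7 + 9 = 16

16


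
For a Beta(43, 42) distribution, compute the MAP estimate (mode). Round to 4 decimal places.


MAP = mode = (a-1)/(a+b-2)
= (43-1)/(43+42-2)
= 42/83 = 0.506

0.506


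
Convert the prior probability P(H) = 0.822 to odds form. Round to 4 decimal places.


P(not H) = 1 - 0.822 = 0.178
Odds = 0.822 / 0.178 = 4.618

4.618


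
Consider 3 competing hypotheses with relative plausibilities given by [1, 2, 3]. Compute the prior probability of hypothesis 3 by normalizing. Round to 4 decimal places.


Sum of weights = 1 + 2 + 3 = 6
Normalized prior for H3 = 3 / 6
= 0.5

0.5


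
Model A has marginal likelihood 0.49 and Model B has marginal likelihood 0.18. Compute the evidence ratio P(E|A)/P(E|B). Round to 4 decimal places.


Evidence ratio = P(E|A) / P(E|B)
= 0.49 / 0.18
= 2.7222

2.7222


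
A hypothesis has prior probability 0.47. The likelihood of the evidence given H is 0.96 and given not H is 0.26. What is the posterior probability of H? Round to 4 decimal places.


Using Bayes' theorem:
P(E) = 0.47 * 0.96 + 0.53 * 0.26
P(E) = 0.589
P(H|E) = (0.47 * 0.96) / 0.589 = 0.766

0.766


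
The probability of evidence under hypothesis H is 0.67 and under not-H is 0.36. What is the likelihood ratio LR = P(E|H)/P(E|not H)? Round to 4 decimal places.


LR = 0.67 / 0.36
= 1.8611

1.8611


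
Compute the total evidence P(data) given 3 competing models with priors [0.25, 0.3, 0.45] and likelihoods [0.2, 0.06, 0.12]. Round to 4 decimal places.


Marginal likelihood = sum P(model_i) * P(data|model_i)
Model 1: 0.25 * 0.2 = 0.05
Model 2: 0.3 * 0.06 = 0.018
Model 3: 0.45 * 0.12 = 0.054
Total = 0.122

0.122


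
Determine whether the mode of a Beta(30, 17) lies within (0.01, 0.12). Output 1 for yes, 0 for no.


First find the mode: (a-1)/(a+b-2) = 0.6444
Is 0.6444 in (0.01, 0.12)? 0

0


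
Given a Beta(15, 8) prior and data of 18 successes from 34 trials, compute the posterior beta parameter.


Number of failures = 34 - 18 = 16
Posterior beta = 8 + 16 = 24

24


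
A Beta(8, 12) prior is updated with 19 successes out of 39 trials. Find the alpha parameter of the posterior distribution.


In the Beta-Binomial conjugate update:
alpha_post = alpha_prior + successes
= 8 + 19
= 27

27


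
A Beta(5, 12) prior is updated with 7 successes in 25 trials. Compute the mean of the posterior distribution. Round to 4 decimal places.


After update: Beta(12, 30)
Mean = 12 / (12 + 30) = 12 / 42
= 0.2857

0.2857


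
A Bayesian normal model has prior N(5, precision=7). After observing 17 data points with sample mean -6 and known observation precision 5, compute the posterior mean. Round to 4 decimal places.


Posterior mean = (prior_precision * prior_mean + n * data_precision * data_mean) / (prior_precision + n * data_precision)
Numerator = 7*5 + 17*5*-6 = -475
Denominator = 7 + 17*5 = 92
Posterior mean = -5.163

-5.163


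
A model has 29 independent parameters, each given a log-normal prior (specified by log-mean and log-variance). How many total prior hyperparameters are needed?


Each log-normal prior needs 2 hyperparameters (log-mean and log-variance).
Total = 2 * 29 = 58

58


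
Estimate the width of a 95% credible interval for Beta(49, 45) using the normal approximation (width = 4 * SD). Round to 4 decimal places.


For Beta(a,b): Var = ab/((a+b)^2(a+b+1))
Var = 0.0026, SD = 0.0513
Approximate 95% CI width = 4 * 0.0513 = 0.205

0.205


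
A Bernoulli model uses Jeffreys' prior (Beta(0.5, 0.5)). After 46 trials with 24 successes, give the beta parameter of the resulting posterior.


Posterior = Beta(prior_alpha + successes, prior_beta + failures)
= Beta(0.5 + 24, 0.5 + 22)
Posterior beta = 0.5 + (n - k) = 0.5 + 22 = 22.5

22.5


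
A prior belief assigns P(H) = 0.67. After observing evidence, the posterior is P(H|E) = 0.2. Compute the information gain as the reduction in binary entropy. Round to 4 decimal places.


H(prior) = -0.67*log2(0.67) - 0.33*log2(0.33)
= 0.9149
H(post) = -0.2*log2(0.2) - 0.8*log2(0.8)
= 0.7219
IG = 0.9149 - 0.7219 = 0.193

0.193


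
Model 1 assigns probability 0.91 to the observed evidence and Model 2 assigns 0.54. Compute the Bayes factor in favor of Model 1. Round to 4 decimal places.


BF = P(data|M1) / P(data|M2)
= 0.91 / 0.54 = 1.6852

1.6852


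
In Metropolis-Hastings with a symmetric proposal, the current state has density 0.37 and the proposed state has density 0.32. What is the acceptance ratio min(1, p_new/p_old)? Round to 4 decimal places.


Ratio = p_new / p_old = 0.32 / 0.37 = 0.8649
Acceptance = min(1, 0.8649) = 0.8649

0.8649


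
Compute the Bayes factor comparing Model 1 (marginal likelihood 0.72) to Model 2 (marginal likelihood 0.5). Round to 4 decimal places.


BF12 = marginal likelihood of M1 / marginal likelihood of M2
= 0.72/0.5
= 1.44

1.44


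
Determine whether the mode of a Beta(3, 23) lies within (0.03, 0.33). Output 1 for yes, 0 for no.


First find the mode: (a-1)/(a+b-2) = 0.0833
Is 0.0833 in (0.03, 0.33)? 1

1


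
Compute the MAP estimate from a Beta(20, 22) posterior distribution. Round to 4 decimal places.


MAP = mode of Beta distribution
= (alpha - 1)/(alpha + beta - 2)
= (20-1)/(20+22-2)
= 19/40 = 0.475

0.475


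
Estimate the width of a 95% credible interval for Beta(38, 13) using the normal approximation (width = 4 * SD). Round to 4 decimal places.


For Beta(a,b): Var = ab/((a+b)^2(a+b+1))
Var = 0.0037, SD = 0.0604
Approximate 95% CI width = 4 * 0.0604 = 0.2417

0.2417


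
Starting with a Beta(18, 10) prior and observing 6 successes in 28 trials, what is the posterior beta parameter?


Posterior beta = prior beta + failures
Failures = 28 - 6 = 22
beta_post = 10 + 22 = 32

32


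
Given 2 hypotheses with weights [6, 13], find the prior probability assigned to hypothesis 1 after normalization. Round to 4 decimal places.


To normalize, divide each weight by the sum of all weights.
Sum = 19
Prior(H1) = 6/19 = 0.3158

0.3158


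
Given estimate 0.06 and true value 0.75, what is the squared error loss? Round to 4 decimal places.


Squared error = (estimate - true)^2
Difference = -0.69
Loss = -0.69^2 = 0.4761

0.4761


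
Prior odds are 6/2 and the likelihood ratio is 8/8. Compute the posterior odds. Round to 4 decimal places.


Posterior odds = prior odds * likelihood ratio
= (6/2) * (8/8)
= 48 / 16
= 3.0

3.0


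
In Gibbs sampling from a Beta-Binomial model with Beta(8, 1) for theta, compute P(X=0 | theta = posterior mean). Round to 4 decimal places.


Posterior mean = alpha/(alpha+beta) = 8/9 = 0.8889
P(X=0|theta=mean) = 1 - theta = 0.1111

0.1111


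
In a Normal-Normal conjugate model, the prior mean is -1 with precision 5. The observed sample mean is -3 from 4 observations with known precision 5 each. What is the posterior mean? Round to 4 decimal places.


Posterior precision = tau0 + n*tau = 5 + 4*5 = 25
Posterior mean = (tau0*mu0 + n*tau*xbar) / posterior_precision
= (5*-1 + 4*5*-3) / 25
= -65 / 25 = -2.6

-2.6


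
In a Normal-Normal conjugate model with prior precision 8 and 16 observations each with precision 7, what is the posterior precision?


Posterior precision = prior precision + n * observation precision
= 8 + 16 * 7
= 8 + 112 = 120

120


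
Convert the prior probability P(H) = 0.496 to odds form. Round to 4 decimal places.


P(not H) = 1 - 0.496 = 0.504
Odds = 0.496 / 0.504 = 0.9841

0.9841


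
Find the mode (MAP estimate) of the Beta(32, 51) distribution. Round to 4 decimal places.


For Beta(a,b) with a,b > 1:
Mode = (a-1)/(a+b-2) = (32-1)/(83-2)
= 31/81 = 0.3827

0.3827


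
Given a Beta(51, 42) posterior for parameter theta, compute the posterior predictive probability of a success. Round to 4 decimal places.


For a Beta-Bernoulli model, the predictive probability is the mean:
P(success) = 51/(51+42) = 51/93 = 0.5484

0.5484


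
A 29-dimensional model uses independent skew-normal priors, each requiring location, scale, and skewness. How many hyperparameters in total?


Per parameter: 3 (location, scale, and skewness).
Total = 29 * 3 = 87

87


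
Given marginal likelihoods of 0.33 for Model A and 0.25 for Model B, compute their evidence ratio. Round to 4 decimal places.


Ratio = ML(A) / ML(B) = 0.33/0.25
= 1.32

1.32


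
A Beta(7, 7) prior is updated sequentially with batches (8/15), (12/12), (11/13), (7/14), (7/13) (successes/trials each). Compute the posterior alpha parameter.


Sequential conjugate updating is equivalent to a single batch update.
Total successes across all batches = 45
alpha_posterior = alpha_prior + total_successes = 7 + 45
= 52

52


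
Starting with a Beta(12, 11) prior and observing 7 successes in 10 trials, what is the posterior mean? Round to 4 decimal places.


Posterior parameters: alpha = 12 + 7 = 19
beta = 11 + 3 = 14
Posterior mean = alpha / (alpha + beta) = 19 / 33
= 0.5758

0.5758


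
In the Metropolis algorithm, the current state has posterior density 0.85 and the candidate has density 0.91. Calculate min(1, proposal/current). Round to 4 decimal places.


Ratio = 0.91/0.85 = 1.0706
Acceptance probability = min(1, 1.0706)
= 1.0

1.0


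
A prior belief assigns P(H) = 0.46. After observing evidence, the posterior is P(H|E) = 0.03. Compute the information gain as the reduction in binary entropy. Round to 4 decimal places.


H(prior) = -0.46*log2(0.46) - 0.54*log2(0.54)
= 0.9954
H(post) = -0.03*log2(0.03) - 0.97*log2(0.97)
= 0.1944
IG = 0.9954 - 0.1944 = 0.801

0.801


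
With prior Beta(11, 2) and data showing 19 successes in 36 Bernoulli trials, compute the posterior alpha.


Conjugate update: alpha_posterior = alpha_prior + k
= 11 + 19 = 30

30


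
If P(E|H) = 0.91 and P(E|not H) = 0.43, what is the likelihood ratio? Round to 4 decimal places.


Likelihood ratio = P(E|H) / P(E|not H)
= 0.91 / 0.43
= 2.1163

2.1163


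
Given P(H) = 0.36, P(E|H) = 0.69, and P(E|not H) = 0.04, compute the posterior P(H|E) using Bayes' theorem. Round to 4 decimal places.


By Bayes' theorem: P(H|E) = P(E|H)*P(H) / P(E)
P(E) = P(E|H)*P(H) + P(E|not H)*P(not H)
P(E) = 0.69*0.36 + 0.04*0.64 = 0.274
P(H|E) = 0.69*0.36 / 0.274 = 0.9066

0.9066


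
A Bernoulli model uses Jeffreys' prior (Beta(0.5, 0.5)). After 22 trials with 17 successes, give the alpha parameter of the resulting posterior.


Posterior = Beta(prior_alpha + successes, prior_beta + failures)
= Beta(0.5 + 17, 0.5 + 5)
Posterior alpha = 0.5 + k = 0.5 + 17 = 17.5

17.5


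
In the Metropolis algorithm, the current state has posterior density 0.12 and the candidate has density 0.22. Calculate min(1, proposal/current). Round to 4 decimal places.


Ratio = 0.22/0.12 = 1.8333
Acceptance probability = min(1, 1.8333)
= 1.0

1.0


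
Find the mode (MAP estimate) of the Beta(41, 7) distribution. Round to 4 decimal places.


For Beta(a,b) with a,b > 1:
Mode = (a-1)/(a+b-2) = (41-1)/(48-2)
= 40/46 = 0.8696

0.8696


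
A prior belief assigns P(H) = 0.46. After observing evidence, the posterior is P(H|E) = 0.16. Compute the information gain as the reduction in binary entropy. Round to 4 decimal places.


H(prior) = -0.46*log2(0.46) - 0.54*log2(0.54)
= 0.9954
H(post) = -0.16*log2(0.16) - 0.84*log2(0.84)
= 0.6343
IG = 0.9954 - 0.6343 = 0.3611

0.3611


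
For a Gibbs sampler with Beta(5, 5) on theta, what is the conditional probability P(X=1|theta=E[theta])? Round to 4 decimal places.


E[theta] = 5/(5+5) = 0.5
P(X=1|theta) = theta = 0.5

0.5


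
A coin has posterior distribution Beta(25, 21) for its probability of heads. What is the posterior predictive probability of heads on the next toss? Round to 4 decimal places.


Posterior predictive = E[theta] = alpha/(alpha+beta)
= 25/46
= 0.5435

0.5435


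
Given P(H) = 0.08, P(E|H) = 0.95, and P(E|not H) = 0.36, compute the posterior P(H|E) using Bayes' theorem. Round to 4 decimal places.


By Bayes' theorem: P(H|E) = P(E|H)*P(H) / P(E)
P(E) = P(E|H)*P(H) + P(E|not H)*P(not H)
P(E) = 0.95*0.08 + 0.36*0.92 = 0.4072
P(H|E) = 0.95*0.08 / 0.4072 = 0.1866

0.1866


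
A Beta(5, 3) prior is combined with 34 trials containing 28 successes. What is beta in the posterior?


In conjugate updating:
beta_posterior = beta_prior + (n - k)
= 3 + (34 - 28)
= 3 + 6 = 9

9


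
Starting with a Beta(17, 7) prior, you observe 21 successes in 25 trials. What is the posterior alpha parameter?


For a Beta-Binomial conjugate model:
Posterior alpha = prior alpha + number of successes
= 17 + 21 = 38

38


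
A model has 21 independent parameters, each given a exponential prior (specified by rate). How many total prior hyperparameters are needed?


Each exponential prior needs 1 hyperparameter (rate).
Total = 1 * 21 = 21

21


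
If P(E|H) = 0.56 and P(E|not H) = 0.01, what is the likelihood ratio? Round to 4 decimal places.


Likelihood ratio = P(E|H) / P(E|not H)
= 0.56 / 0.01
= 56.0

56.0


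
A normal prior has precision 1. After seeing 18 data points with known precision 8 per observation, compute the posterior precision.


In the conjugate normal model, precisions add:
tau_posterior = tau_prior + n * tau_data
= 1 + 18*8 = 145

145


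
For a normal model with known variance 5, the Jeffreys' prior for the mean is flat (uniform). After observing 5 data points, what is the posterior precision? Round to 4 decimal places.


Jeffreys' prior for normal mean (known variance) is flat.
Prior precision = 0.
Posterior precision = prior_prec + n/sigma^2 = 0 + 5/5
= 1.0

1.0


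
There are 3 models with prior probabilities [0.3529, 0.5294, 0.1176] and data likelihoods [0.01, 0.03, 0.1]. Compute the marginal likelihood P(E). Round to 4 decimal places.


P(E) = sum over models of P(M_i) * P(E|M_i)
= 0.3529*0.01 + 0.5294*0.03 + 0.1176*0.1
= 0.0312

0.0312


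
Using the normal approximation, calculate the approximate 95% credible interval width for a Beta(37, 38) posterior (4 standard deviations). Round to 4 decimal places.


Var(Beta) = 37*38/(75^2 * 76) = 0.0033
SD = 0.0573
Width ~ 4*SD = 0.2294

0.2294


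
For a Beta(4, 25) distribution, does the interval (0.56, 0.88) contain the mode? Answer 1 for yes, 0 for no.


Mode of Beta(a,b) = (a-1)/(a+b-2)
= (4-1)/(4+25-2) = 0.1111
Check: 0.56 <= 0.1111 <= 0.88?
Result: 0

0


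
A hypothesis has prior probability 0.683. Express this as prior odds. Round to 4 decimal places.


Odds = P(H) / P(not H) = 0.683 / 0.317
= 2.1546

2.1546


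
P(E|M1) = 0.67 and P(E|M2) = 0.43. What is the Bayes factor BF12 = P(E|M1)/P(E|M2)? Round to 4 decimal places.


Bayes factor BF12 = P(E|M1) / P(E|M2)
= 0.67 / 0.43
= 1.5581

1.5581


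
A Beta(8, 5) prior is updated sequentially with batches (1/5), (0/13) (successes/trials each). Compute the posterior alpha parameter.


Sequential conjugate updating is equivalent to a single batch update.
Total successes across all batches = 1
alpha_posterior = alpha_prior + total_successes = 8 + 1
= 9

9


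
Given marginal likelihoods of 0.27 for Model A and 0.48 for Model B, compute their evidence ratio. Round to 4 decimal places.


Ratio = ML(A) / ML(B) = 0.27/0.48
= 0.5625

0.5625


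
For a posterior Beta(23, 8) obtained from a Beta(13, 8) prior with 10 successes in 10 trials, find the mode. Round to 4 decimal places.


Mode = (alpha - 1) / (alpha + beta - 2)
= 22 / 29
= 0.7586

0.7586


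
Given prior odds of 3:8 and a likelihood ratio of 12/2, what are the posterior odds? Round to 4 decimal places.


Posterior odds = prior odds * LR
Prior odds = 3/8 = 0.375
LR = 12/2 = 6.0
Posterior odds = 0.375 * 6.0 = 2.25

2.25


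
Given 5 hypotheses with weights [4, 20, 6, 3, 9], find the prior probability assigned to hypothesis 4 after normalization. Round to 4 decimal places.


To normalize, divide each weight by the sum of all weights.
Sum = 42
Prior(H4) = 3/42 = 0.0714

0.0714


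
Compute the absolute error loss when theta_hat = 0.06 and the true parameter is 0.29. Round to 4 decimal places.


L = |theta_hat - theta_true|
= |0.06 - 0.29| = 0.23

0.23


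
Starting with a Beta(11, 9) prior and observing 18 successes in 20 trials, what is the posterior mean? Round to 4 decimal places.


Posterior parameters: alpha = 11 + 18 = 29
beta = 9 + 2 = 11
Posterior mean = alpha / (alpha + beta) = 29 / 40
= 0.725

0.725


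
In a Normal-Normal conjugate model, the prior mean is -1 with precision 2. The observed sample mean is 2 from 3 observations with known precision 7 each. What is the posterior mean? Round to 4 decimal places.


Posterior precision = tau0 + n*tau = 2 + 3*7 = 23
Posterior mean = (tau0*mu0 + n*tau*xbar) / posterior_precision
= (2*-1 + 3*7*2) / 23
= 40 / 23 = 1.7391

1.7391


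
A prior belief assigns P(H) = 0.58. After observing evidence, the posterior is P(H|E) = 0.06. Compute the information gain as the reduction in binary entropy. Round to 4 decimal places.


H(prior) = -0.58*log2(0.58) - 0.42*log2(0.42)
= 0.9815
H(post) = -0.06*log2(0.06) - 0.94*log2(0.94)
= 0.3274
IG = 0.9815 - 0.3274 = 0.654

0.654


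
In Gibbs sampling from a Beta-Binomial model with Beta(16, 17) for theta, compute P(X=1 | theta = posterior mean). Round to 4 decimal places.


Posterior mean = alpha/(alpha+beta) = 16/33 = 0.4848
P(X=1|theta=mean) = theta = 0.4848

0.4848


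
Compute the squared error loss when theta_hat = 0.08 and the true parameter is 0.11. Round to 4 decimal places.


L = (theta_hat - theta_true)^2
= (0.08 - 0.11)^2
= -0.03^2 = 0.0009

0.0009


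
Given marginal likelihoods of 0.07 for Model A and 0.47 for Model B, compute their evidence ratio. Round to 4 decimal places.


Ratio = ML(A) / ML(B) = 0.07/0.47
= 0.1489

0.1489


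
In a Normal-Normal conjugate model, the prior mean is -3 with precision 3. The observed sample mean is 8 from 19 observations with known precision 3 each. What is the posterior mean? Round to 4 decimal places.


Posterior precision = tau0 + n*tau = 3 + 19*3 = 60
Posterior mean = (tau0*mu0 + n*tau*xbar) / posterior_precision
= (3*-3 + 19*3*8) / 60
= 447 / 60 = 7.45

7.45


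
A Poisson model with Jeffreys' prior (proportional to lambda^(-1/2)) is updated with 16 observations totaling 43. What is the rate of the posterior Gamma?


Posterior = Gamma(0.5 + S, n)
= Gamma(0.5 + 43, 16)
Posterior rate = 0 + n = 16

16.0


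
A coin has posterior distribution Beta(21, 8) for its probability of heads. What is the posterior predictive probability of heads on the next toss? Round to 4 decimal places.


Posterior predictive = E[theta] = alpha/(alpha+beta)
= 21/29
= 0.7241

0.7241


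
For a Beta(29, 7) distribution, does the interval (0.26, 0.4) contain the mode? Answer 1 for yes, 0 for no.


Mode of Beta(a,b) = (a-1)/(a+b-2)
= (29-1)/(29+7-2) = 0.8235
Check: 0.26 <= 0.8235 <= 0.4?
Result: 0

0


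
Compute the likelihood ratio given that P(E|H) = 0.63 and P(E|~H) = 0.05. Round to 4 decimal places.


LR = P(E|H) / P(E|~H)
= 0.63 / 0.05 = 12.6

12.6


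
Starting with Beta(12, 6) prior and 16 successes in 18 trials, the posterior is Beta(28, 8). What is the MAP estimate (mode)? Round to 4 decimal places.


The mode of Beta(a, b) when a > 1 and b > 1 is (a-1)/(a+b-2)
= (28 - 1) / (28 + 8 - 2)
= 27 / 34
= 0.7941

0.7941


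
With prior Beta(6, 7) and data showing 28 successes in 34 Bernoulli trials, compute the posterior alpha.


Conjugate update: alpha_posterior = alpha_prior + k
= 6 + 28 = 34

34


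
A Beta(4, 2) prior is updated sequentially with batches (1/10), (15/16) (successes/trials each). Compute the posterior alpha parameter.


Sequential conjugate updating is equivalent to a single batch update.
Total successes across all batches = 16
alpha_posterior = alpha_prior + total_successes = 4 + 16
= 20

20


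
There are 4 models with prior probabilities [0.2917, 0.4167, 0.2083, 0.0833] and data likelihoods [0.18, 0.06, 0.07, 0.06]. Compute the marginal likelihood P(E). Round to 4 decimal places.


P(E) = sum over models of P(M_i) * P(E|M_i)
= 0.2917*0.18 + 0.4167*0.06 + 0.2083*0.07 + 0.0833*0.06
= 0.0971

0.0971


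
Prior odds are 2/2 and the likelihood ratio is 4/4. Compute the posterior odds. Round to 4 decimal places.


Posterior odds = prior odds * likelihood ratio
= (2/2) * (4/4)
= 8 / 8
= 1.0

1.0


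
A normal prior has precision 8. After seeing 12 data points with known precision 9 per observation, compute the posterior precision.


In the conjugate normal model, precisions add:
tau_posterior = tau_prior + n * tau_data
= 8 + 12*9 = 116

116


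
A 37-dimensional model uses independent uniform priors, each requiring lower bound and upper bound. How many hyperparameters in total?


Per parameter: 2 (lower bound and upper bound).
Total = 37 * 2 = 74

74


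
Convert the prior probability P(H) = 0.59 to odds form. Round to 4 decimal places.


P(not H) = 1 - 0.59 = 0.41
Odds = 0.59 / 0.41 = 1.439

1.439


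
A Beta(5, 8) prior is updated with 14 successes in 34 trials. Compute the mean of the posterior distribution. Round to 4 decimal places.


After update: Beta(19, 28)
Mean = 19 / (19 + 28) = 19 / 47
= 0.4043

0.4043


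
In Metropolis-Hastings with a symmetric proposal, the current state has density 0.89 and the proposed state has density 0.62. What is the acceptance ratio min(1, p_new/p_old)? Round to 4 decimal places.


Ratio = p_new / p_old = 0.62 / 0.89 = 0.6966
Acceptance = min(1, 0.6966) = 0.6966

0.6966


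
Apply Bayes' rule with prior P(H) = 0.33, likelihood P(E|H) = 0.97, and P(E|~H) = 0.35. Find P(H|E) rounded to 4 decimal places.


Step 1: Compute marginal P(E) = P(E|H)P(H) + P(E|~H)P(~H)
= 0.97*0.33 + 0.35*0.67 = 0.5546
Step 2: P(H|E) = P(E|H)P(H)/P(E) = 0.3201/0.5546
= 0.5772

0.5772


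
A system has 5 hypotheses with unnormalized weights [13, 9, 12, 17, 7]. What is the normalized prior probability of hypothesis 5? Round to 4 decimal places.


The normalized prior is the weight divided by the total.
Total weight = 58
P(H5) = 7 / 58 = 0.1207

0.1207


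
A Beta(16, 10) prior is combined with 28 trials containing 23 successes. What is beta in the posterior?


In conjugate updating:
beta_posterior = beta_prior + (n - k)
= 10 + (28 - 23)
= 10 + 5 = 15

15


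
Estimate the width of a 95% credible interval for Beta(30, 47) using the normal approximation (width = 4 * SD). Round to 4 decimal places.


For Beta(a,b): Var = ab/((a+b)^2(a+b+1))
Var = 0.003, SD = 0.0552
Approximate 95% CI width = 4 * 0.0552 = 0.2209

0.2209


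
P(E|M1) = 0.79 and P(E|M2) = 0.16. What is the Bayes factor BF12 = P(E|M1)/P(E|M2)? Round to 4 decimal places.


Bayes factor BF12 = P(E|M1) / P(E|M2)
= 0.79 / 0.16
= 4.9375

4.9375


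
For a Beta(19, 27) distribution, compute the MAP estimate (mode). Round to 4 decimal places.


MAP = mode = (a-1)/(a+b-2)
= (19-1)/(19+27-2)
= 18/44 = 0.4091

0.4091


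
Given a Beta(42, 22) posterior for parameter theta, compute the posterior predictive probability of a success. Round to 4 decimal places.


For a Beta-Bernoulli model, the predictive probability is the mean:
P(success) = 42/(42+22) = 42/64 = 0.6562

0.6562


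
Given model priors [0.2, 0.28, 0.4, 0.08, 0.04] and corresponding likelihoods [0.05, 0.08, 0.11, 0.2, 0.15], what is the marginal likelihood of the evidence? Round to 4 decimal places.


P(E) = sum_i P(M_i) P(E|M_i)
= 0.01 + 0.0224 + 0.044 + 0.016 + 0.006
= 0.0984

0.0984


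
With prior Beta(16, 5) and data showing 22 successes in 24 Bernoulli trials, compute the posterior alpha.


Conjugate update: alpha_posterior = alpha_prior + k
= 16 + 22 = 38

38


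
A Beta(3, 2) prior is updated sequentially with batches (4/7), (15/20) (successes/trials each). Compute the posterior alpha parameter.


Sequential conjugate updating is equivalent to a single batch update.
Total successes across all batches = 19
alpha_posterior = alpha_prior + total_successes = 3 + 19
= 22

22


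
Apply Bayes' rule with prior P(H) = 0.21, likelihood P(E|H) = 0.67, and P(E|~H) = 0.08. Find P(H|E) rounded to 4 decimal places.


Step 1: Compute marginal P(E) = P(E|H)P(H) + P(E|~H)P(~H)
= 0.67*0.21 + 0.08*0.79 = 0.2039
Step 2: P(H|E) = P(E|H)P(H)/P(E) = 0.1407/0.2039
= 0.69

0.69


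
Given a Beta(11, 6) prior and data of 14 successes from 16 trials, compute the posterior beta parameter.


Number of failures = 16 - 14 = 2
Posterior beta = 6 + 2 = 8

8


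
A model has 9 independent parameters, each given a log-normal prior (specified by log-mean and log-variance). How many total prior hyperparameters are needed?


Each log-normal prior needs 2 hyperparameters (log-mean and log-variance).
Total = 2 * 9 = 18

18


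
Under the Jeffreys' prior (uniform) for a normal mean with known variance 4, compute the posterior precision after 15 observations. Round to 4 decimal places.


Prior precision = 0 (flat prior).
Post. prec. = 0 + n/var = 15/4 = 3.75

3.75


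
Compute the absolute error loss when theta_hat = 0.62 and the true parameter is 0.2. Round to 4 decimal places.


L = |theta_hat - theta_true|
= |0.62 - 0.2| = 0.42

0.42


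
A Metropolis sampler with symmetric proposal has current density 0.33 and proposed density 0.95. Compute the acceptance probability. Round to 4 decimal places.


For symmetric proposals, acceptance = min(1, pi(x*)/pi(x))
= min(1, 0.95/0.33)
= min(1, 2.8788) = 1.0

1.0


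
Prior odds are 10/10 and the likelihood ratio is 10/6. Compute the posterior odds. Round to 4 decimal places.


Posterior odds = prior odds * likelihood ratio
= (10/10) * (10/6)
= 100 / 60
= 1.6667

1.6667


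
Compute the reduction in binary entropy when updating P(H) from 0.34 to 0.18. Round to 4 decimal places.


H_before = -p*log2(p) - (1-p)*log2(1-p) for p=0.34: 0.9248
H_after for p=0.18: 0.6801
Reduction = 0.9248 - 0.6801 = 0.2447

0.2447


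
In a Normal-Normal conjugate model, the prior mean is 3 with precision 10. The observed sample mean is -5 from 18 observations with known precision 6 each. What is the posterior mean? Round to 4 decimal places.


Posterior precision = tau0 + n*tau = 10 + 18*6 = 118
Posterior mean = (tau0*mu0 + n*tau*xbar) / posterior_precision
= (10*3 + 18*6*-5) / 118
= -510 / 118 = -4.322

-4.322


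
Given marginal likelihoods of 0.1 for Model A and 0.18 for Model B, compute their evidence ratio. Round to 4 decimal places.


Ratio = ML(A) / ML(B) = 0.1/0.18
= 0.5556

0.5556


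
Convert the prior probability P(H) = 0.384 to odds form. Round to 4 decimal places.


P(not H) = 1 - 0.384 = 0.616
Odds = 0.384 / 0.616 = 0.6234

0.6234


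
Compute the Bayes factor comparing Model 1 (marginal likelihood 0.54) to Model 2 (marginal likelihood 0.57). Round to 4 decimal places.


BF12 = marginal likelihood of M1 / marginal likelihood of M2
= 0.54/0.57
= 0.9474

0.9474


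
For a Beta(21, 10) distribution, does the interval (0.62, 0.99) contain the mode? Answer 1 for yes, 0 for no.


Mode of Beta(a,b) = (a-1)/(a+b-2)
= (21-1)/(21+10-2) = 0.6897
Check: 0.62 <= 0.6897 <= 0.99?
Result: 1

1


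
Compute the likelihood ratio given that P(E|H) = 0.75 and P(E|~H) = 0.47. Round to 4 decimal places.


LR = P(E|H) / P(E|~H)
= 0.75 / 0.47 = 1.5957

1.5957


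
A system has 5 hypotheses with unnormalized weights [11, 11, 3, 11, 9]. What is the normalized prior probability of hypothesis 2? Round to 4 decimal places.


The normalized prior is the weight divided by the total.
Total weight = 45
P(H2) = 11 / 45 = 0.2444

0.2444


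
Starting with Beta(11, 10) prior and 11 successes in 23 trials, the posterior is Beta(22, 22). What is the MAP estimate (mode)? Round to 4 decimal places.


The mode of Beta(a, b) when a > 1 and b > 1 is (a-1)/(a+b-2)
= (22 - 1) / (22 + 22 - 2)
= 21 / 42
= 0.5

0.5


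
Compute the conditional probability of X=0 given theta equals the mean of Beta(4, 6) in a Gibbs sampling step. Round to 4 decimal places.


Mean of Beta(4, 6) = 0.4
P(X=0 | theta=0.4) = 0.6

0.6


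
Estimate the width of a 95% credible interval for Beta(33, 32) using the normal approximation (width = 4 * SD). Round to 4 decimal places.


For Beta(a,b): Var = ab/((a+b)^2(a+b+1))
Var = 0.0038, SD = 0.0615
Approximate 95% CI width = 4 * 0.0615 = 0.2462

0.2462


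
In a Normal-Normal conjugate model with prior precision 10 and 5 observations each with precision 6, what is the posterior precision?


Posterior precision = prior precision + n * observation precision
= 10 + 5 * 6
= 10 + 30 = 40

40


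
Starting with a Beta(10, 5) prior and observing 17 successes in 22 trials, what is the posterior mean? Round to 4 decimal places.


Posterior parameters: alpha = 10 + 17 = 27
beta = 5 + 5 = 10
Posterior mean = alpha / (alpha + beta) = 27 / 37
= 0.7297

0.7297


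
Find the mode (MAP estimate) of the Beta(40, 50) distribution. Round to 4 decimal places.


For Beta(a,b) with a,b > 1:
Mode = (a-1)/(a+b-2) = (40-1)/(90-2)
= 39/88 = 0.4432

0.4432


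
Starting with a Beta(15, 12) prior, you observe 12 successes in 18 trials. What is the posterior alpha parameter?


For a Beta-Binomial conjugate model:
Posterior alpha = prior alpha + number of successes
= 15 + 12 = 27

27


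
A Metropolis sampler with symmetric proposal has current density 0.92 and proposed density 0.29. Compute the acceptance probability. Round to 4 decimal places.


For symmetric proposals, acceptance = min(1, pi(x*)/pi(x))
= min(1, 0.29/0.92)
= min(1, 0.3152) = 0.3152

0.3152


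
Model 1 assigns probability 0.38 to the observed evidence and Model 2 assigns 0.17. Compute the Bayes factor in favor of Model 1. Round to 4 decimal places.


BF = P(data|M1) / P(data|M2)
= 0.38 / 0.17 = 2.2353

2.2353


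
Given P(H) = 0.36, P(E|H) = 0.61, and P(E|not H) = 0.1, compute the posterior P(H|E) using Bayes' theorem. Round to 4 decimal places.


By Bayes' theorem: P(H|E) = P(E|H)*P(H) / P(E)
P(E) = P(E|H)*P(H) + P(E|not H)*P(not H)
P(E) = 0.61*0.36 + 0.1*0.64 = 0.2836
P(H|E) = 0.61*0.36 / 0.2836 = 0.7743

0.7743


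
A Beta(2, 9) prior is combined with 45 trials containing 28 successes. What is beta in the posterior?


In conjugate updating:
beta_posterior = beta_prior + (n - k)
= 9 + (45 - 28)
= 9 + 17 = 26

26


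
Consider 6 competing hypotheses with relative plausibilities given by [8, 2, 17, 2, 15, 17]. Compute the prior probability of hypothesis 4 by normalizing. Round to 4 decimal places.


Sum of weights = 8 + 2 + 17 + 2 + 15 + 17 = 61
Normalized prior for H4 = 2 / 61
= 0.0328

0.0328


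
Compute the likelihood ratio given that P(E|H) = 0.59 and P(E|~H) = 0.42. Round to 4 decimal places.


LR = P(E|H) / P(E|~H)
= 0.59 / 0.42 = 1.4048

1.4048


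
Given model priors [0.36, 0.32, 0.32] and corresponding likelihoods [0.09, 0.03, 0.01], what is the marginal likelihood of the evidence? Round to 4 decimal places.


P(E) = sum_i P(M_i) P(E|M_i)
= 0.0324 + 0.0096 + 0.0032
= 0.0452

0.0452


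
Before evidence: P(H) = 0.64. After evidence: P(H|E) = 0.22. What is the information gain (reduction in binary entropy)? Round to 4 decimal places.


Prior entropy = 0.9427
Posterior entropy = 0.7602
Information gain = 0.9427 - 0.7602 = 0.1825

0.1825


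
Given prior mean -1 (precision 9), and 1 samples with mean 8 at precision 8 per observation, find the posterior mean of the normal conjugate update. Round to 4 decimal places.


The posterior mean is a precision-weighted average of prior and data.
Post. prec. = 9 + 8 = 17
Post. mean = (-9 + 64)/17 = 55/17 = 3.2353

3.2353


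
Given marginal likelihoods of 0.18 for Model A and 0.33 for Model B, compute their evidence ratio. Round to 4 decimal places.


Ratio = ML(A) / ML(B) = 0.18/0.33
= 0.5455

0.5455


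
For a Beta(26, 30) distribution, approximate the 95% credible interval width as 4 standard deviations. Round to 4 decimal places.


Variance of Beta(a,b) = ab / ((a+b)^2 * (a+b+1))
= 26*30 / ((56)^2 * 57)
= 0.0044
SD = sqrt(0.0044) = 0.0661
Width = 4 * SD = 0.2642

0.2642


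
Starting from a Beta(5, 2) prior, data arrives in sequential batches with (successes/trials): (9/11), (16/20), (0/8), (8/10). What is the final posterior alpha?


In sequential Bayesian updating, we sum all successes.
Total successes = 33
Final alpha = 5 + 33 = 38

38


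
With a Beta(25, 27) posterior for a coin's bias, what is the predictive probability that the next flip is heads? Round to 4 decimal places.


The predictive probability equals the posterior mean.
P(next = heads) = alpha / (alpha + beta)
= 25 / 52 = 0.4808

0.4808


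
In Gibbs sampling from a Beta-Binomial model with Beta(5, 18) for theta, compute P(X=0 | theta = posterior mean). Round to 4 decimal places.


Posterior mean = alpha/(alpha+beta) = 5/23 = 0.2174
P(X=0|theta=mean) = 1 - theta = 0.7826

0.7826


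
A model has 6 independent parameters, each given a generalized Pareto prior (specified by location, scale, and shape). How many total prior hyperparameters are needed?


Each generalized Pareto prior needs 3 hyperparameters (location, scale, and shape).
Total = 3 * 6 = 18

18


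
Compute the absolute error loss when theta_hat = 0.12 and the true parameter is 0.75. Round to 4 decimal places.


L = |theta_hat - theta_true|
= |0.12 - 0.75| = 0.63

0.63


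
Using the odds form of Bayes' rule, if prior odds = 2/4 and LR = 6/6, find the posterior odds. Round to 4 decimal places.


Bayes' rule in odds form: posterior odds = prior odds * LR
= (2 * 6) / (4 * 6)
= 12/24 = 0.5

0.5


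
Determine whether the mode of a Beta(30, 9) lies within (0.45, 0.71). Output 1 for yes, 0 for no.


First find the mode: (a-1)/(a+b-2) = 0.7838
Is 0.7838 in (0.45, 0.71)? 0

0


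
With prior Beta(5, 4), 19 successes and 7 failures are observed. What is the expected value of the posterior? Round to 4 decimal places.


Posterior = Beta(24, 11)
E[theta] = alpha/(alpha+beta)
= 24/35 = 0.6857

0.6857


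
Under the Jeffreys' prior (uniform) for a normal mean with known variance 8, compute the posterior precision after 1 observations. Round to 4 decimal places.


Prior precision = 0 (flat prior).
Post. prec. = 0 + n/var = 1/8 = 0.125

0.125


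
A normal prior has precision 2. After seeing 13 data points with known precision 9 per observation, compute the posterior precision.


In the conjugate normal model, precisions add:
tau_posterior = tau_prior + n * tau_data
= 2 + 13*9 = 119

119


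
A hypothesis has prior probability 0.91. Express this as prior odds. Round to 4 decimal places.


Odds = P(H) / P(not H) = 0.91 / 0.09
= 10.1111

10.1111


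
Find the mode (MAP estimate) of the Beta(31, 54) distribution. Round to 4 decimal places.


For Beta(a,b) with a,b > 1:
Mode = (a-1)/(a+b-2) = (31-1)/(85-2)
= 30/83 = 0.3614

0.3614


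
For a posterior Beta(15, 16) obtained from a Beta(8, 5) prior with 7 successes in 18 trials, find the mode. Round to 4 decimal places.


Mode = (alpha - 1) / (alpha + beta - 2)
= 14 / 29
= 0.4828

0.4828


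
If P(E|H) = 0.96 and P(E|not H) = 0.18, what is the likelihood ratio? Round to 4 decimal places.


Likelihood ratio = P(E|H) / P(E|not H)
= 0.96 / 0.18
= 5.3333

5.3333


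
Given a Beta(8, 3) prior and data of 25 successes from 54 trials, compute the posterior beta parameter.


Number of failures = 54 - 25 = 29
Posterior beta = 3 + 29 = 32

32


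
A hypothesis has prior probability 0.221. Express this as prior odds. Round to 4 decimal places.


Odds = P(H) / P(not H) = 0.221 / 0.779
= 0.2837

0.2837


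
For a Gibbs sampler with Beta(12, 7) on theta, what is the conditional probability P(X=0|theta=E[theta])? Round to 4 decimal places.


E[theta] = 12/(12+7) = 0.6316
P(X=0|theta) = 1 - theta = 0.3684

0.3684


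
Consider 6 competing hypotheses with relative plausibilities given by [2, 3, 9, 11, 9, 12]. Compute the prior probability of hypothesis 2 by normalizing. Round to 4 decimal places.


Sum of weights = 2 + 3 + 9 + 11 + 9 + 12 = 46
Normalized prior for H2 = 3 / 46
= 0.0652

0.0652


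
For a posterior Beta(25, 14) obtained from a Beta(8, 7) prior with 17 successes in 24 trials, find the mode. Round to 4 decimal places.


Mode = (alpha - 1) / (alpha + beta - 2)
= 24 / 37
= 0.6486

0.6486


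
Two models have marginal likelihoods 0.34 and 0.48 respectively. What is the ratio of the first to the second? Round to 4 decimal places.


Evidence ratio = 0.34 / 0.48
= 0.7083

0.7083


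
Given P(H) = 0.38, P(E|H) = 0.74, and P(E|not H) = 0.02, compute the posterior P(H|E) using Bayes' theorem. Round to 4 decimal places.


By Bayes' theorem: P(H|E) = P(E|H)*P(H) / P(E)
P(E) = P(E|H)*P(H) + P(E|not H)*P(not H)
P(E) = 0.74*0.38 + 0.02*0.62 = 0.2936
P(H|E) = 0.74*0.38 / 0.2936 = 0.9578

0.9578


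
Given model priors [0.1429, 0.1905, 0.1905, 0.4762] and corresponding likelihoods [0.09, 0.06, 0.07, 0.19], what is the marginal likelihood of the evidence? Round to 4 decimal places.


P(E) = sum_i P(M_i) P(E|M_i)
= 0.0129 + 0.0114 + 0.0133 + 0.0905
= 0.1281

0.1281


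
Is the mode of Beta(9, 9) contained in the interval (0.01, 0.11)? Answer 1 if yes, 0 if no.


Mode = (a-1)/(a+b-2) = 8/16 = 0.5
Interval: (0.01, 0.11)
Contains mode? 0

0


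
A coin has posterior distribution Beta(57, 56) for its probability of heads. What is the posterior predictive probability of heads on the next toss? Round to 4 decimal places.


Posterior predictive = E[theta] = alpha/(alpha+beta)
= 57/113
= 0.5044

0.5044


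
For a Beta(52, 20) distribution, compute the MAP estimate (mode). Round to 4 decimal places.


MAP = mode = (a-1)/(a+b-2)
= (52-1)/(52+20-2)
= 51/70 = 0.7286

0.7286


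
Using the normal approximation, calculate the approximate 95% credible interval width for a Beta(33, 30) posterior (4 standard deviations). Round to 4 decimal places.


Var(Beta) = 33*30/(63^2 * 64) = 0.0039
SD = 0.0624
Width ~ 4*SD = 0.2497

0.2497


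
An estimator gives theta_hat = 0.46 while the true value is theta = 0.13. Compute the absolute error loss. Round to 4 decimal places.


The absolute error loss is |theta_hat - theta|
= |0.46 - 0.13|
= 0.33

0.33


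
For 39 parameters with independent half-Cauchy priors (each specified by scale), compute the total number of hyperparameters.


A half-Cauchy prior has 1 hyperparameter per parameter.
Total = 39 * 1 = 39

39


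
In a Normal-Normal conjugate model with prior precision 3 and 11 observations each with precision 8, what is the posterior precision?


Posterior precision = prior precision + n * observation precision
= 3 + 11 * 8
= 3 + 88 = 91

91


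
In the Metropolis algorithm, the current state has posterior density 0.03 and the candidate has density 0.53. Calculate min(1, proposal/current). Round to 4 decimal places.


Ratio = 0.53/0.03 = 17.6667
Acceptance probability = min(1, 17.6667)
= 1.0

1.0


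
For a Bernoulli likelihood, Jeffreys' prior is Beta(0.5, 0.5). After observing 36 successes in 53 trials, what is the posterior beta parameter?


Jeffreys' prior for Bernoulli is Beta(0.5, 0.5).
Posterior is Beta(0.5 + k, 0.5 + n - k).
Posterior beta = 0.5 + (n - k) = 0.5 + 17 = 17.5

17.5
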